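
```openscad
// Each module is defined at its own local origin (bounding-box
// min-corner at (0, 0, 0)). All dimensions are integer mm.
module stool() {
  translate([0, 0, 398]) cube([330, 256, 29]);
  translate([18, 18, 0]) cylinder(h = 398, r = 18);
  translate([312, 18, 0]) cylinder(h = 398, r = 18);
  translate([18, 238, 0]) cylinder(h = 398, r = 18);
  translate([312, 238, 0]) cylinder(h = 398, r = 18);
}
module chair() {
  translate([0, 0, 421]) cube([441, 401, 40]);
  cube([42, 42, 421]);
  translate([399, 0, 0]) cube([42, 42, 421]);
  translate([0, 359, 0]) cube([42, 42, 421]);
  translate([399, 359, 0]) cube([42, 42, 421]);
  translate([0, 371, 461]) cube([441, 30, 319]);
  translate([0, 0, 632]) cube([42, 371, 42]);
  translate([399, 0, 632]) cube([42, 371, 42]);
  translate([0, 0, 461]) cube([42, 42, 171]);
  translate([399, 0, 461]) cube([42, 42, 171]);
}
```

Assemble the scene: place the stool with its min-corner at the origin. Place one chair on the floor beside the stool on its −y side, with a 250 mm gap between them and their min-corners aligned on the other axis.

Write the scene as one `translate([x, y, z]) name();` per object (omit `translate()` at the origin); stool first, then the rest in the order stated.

stool();
translate([0, -651, 0]) chair();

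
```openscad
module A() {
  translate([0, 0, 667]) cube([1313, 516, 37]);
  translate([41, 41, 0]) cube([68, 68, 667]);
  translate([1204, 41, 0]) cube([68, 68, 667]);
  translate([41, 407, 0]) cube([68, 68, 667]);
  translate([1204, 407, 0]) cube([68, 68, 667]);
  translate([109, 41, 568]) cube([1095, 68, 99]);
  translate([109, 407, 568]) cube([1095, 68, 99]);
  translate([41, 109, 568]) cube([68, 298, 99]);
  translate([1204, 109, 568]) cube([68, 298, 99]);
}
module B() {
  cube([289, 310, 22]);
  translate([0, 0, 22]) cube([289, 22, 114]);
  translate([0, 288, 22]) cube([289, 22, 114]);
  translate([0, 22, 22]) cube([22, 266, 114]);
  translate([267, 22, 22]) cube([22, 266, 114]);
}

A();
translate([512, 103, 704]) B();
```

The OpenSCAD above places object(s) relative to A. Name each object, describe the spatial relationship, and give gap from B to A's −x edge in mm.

A is a table. B is an open box. The open box is on top of the table, centred. The gap from the open box to the table's −x edge is 512 mm.

The open box's min-x is at 512; the table's min-x is 0; gap = 512 mm.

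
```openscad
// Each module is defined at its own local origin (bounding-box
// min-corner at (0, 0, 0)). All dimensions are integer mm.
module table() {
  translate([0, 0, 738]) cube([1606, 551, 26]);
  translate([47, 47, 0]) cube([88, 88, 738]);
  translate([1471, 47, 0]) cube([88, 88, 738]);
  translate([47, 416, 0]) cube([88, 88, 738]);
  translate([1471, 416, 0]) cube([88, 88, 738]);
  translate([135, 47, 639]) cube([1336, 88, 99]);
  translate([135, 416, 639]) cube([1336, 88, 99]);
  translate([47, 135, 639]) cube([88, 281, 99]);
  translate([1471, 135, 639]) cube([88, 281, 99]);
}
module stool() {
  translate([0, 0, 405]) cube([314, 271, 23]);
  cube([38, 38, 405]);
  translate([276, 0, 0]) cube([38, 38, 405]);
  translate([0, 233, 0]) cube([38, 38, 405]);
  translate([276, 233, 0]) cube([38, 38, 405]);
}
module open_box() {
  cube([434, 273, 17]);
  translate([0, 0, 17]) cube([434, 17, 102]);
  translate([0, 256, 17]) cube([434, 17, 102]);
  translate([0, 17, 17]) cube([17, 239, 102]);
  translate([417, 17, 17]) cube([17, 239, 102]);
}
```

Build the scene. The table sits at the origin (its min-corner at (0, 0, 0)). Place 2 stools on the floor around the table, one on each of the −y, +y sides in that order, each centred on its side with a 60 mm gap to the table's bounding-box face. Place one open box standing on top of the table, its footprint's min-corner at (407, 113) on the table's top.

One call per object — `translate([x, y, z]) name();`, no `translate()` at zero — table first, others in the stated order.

table();
translate([646, -331, 0]) stool();
translate([646, 611, 0]) stool();
translate([407, 113, 764]) open_box();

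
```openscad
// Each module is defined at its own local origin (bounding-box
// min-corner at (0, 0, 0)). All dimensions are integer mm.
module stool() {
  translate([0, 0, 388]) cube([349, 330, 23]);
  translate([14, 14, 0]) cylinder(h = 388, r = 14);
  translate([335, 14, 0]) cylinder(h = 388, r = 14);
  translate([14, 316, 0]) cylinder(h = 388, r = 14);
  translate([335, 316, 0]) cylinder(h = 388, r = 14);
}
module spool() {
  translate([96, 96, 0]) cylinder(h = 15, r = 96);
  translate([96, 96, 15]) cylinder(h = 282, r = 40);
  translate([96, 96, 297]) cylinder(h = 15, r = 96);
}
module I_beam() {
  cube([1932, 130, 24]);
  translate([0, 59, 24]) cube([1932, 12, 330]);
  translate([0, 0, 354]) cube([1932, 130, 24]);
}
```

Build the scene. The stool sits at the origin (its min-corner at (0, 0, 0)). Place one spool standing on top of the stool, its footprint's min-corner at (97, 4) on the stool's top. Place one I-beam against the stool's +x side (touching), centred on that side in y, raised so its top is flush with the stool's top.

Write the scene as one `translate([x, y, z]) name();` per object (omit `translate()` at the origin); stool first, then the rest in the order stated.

stool();
translate([97, 4, 411]) spool();
translate([349, 100, 33]) I_beam();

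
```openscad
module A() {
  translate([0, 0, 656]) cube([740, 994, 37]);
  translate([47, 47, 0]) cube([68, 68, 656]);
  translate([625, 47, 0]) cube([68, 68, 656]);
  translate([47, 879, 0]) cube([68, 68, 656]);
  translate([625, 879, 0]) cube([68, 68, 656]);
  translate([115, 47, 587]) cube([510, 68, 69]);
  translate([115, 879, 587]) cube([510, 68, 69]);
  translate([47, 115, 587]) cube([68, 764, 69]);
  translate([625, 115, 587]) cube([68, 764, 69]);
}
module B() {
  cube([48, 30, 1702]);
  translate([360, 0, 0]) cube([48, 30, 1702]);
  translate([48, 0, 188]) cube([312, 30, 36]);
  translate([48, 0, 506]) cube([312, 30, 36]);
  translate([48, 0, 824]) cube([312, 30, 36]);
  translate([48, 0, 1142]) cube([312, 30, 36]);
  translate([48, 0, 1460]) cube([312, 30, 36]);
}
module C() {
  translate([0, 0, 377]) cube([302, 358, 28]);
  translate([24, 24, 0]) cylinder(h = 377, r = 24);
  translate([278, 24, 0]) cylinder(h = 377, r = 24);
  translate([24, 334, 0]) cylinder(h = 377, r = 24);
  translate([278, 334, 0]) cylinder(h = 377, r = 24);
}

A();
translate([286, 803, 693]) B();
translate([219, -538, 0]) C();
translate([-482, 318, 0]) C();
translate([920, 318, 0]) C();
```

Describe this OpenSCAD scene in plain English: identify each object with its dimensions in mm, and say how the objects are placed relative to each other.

A is a rectangular dining table. The top is 740×994×37 mm with its upper surface at z = 693 mm. It stands on four 68×68 mm square legs, each inset 47 mm from the nearest pair of top edges, running from the floor to the underside of the top. Four apron rails, 68 mm thick and 69 mm tall, run between adjacent legs with their top edges flush with the underside of the top and their outer faces flush with the legs' outer faces.

B is a wooden ladder with two side rails of 48×30 mm section and 1702 mm height, set 408 mm apart overall. Between them run 5 rectangular rungs (30 mm deep, 36 mm thick), front faces flush with the rails' −y face. The bottom of the first rung is 188 mm above the floor and each subsequent rung is 318 mm higher than the one below.

C is a four-legged stool. The seat is 302×358 mm, 28 mm thick, top at z = 405 mm. It stands on four round legs, each 48 mm in diameter, from z = 0 to the seat underside, each leg's axis is inset half a diameter from the nearest pair of seat edges (so the leg's bounding box is flush with the corner).

The ladder is on top of the table. Three stools sit around the table at the −y, −x, +x sides.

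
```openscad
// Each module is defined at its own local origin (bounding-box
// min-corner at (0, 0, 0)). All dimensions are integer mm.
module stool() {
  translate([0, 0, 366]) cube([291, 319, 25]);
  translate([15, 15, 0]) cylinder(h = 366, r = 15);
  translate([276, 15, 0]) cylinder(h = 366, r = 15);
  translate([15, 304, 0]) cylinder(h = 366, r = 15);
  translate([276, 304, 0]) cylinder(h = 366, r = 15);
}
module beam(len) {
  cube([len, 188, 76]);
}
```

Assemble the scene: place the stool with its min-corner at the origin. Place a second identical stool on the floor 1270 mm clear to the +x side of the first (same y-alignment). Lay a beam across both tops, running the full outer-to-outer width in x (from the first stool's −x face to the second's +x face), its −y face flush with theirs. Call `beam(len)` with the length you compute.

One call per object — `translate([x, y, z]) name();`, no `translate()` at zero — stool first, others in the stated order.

stool();
translate([1561, 0, 0]) stool();
translate([0, 0, 391]) beam(1852);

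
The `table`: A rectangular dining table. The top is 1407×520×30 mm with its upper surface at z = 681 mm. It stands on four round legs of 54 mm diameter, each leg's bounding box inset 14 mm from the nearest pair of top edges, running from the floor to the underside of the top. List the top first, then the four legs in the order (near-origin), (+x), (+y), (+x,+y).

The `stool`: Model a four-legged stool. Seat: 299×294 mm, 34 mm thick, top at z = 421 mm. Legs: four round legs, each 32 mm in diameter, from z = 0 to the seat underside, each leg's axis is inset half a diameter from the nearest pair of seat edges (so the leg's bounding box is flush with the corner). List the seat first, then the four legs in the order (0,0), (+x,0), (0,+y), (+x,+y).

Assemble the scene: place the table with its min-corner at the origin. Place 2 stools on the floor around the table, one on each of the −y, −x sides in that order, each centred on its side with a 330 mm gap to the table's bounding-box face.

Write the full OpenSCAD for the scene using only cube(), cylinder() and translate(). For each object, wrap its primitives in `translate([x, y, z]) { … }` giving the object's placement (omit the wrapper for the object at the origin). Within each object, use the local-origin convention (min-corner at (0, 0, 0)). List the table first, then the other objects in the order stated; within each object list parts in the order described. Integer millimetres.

translate([0, 0, 651]) cube([1407, 520, 30]);
translate([41, 41, 0]) cylinder(h = 651, r = 27);
translate([1366, 41, 0]) cylinder(h = 651, r = 27);
translate([41, 479, 0]) cylinder(h = 651, r = 27);
translate([1366, 479, 0]) cylinder(h = 651, r = 27);
translate([554, -624, 0]) {
  translate([0, 0, 387]) cube([299, 294, 34]);
  translate([16, 16, 0]) cylinder(h = 387, r = 16);
  translate([283, 16, 0]) cylinder(h = 387, r = 16);
  translate([16, 278, 0]) cylinder(h = 387, r = 16);
  translate([283, 278, 0]) cylinder(h = 387, r = 16);
}
translate([-629, 113, 0]) {
  translate([0, 0, 387]) cube([299, 294, 34]);
  translate([16, 16, 0]) cylinder(h = 387, r = 16);
  translate([283, 16, 0]) cylinder(h = 387, r = 16);
  translate([16, 278, 0]) cylinder(h = 387, r = 16);
  translate([283, 278, 0]) cylinder(h = 387, r = 16);
}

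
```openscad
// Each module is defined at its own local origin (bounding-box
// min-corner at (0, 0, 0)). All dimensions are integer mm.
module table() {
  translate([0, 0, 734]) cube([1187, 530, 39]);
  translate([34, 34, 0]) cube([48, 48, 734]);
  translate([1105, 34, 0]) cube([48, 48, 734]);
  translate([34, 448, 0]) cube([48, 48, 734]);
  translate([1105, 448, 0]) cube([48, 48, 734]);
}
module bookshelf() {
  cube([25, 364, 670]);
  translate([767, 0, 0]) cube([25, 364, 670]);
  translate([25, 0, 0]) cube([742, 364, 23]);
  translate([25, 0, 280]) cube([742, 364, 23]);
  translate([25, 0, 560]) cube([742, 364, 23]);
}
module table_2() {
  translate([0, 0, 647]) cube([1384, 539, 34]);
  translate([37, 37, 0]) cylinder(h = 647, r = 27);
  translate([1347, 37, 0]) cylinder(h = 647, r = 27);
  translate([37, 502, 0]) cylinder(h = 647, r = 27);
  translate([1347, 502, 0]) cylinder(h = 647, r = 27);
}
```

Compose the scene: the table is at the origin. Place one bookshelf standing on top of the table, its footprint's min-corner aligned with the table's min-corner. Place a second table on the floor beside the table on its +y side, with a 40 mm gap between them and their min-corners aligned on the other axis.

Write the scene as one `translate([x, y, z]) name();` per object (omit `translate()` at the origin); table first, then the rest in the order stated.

table();
translate([0, 0, 773]) bookshelf();
translate([0, 570, 0]) table_2();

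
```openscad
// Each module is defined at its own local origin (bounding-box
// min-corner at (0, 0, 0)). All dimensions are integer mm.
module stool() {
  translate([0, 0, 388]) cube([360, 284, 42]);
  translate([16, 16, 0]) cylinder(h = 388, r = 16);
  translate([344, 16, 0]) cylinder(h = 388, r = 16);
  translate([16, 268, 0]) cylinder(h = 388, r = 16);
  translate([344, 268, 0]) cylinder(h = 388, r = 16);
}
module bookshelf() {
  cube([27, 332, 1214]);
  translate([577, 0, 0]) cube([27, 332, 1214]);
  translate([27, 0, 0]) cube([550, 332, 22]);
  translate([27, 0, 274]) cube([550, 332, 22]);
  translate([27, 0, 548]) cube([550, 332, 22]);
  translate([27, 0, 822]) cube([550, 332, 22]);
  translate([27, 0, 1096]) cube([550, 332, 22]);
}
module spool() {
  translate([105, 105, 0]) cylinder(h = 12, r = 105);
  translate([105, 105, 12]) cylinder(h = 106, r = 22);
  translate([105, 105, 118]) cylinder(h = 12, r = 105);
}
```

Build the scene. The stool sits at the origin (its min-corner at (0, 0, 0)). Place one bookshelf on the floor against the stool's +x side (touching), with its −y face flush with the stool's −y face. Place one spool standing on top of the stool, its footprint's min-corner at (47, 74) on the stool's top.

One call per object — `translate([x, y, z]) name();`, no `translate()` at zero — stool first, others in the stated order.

stool();
translate([360, 0, 0]) bookshelf();
translate([47, 74, 430]) spool();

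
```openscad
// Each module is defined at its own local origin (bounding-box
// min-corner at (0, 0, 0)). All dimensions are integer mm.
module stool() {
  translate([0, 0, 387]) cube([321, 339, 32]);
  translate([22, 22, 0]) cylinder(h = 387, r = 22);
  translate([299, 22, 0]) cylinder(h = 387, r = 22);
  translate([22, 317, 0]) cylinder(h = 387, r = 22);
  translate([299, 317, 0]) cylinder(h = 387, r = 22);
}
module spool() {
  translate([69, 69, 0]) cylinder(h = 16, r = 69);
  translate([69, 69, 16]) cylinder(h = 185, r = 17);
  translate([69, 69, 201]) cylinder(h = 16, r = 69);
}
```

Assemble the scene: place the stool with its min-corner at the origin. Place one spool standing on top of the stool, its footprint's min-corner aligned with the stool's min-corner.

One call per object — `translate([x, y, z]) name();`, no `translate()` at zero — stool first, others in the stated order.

stool();
translate([0, 0, 419]) spool();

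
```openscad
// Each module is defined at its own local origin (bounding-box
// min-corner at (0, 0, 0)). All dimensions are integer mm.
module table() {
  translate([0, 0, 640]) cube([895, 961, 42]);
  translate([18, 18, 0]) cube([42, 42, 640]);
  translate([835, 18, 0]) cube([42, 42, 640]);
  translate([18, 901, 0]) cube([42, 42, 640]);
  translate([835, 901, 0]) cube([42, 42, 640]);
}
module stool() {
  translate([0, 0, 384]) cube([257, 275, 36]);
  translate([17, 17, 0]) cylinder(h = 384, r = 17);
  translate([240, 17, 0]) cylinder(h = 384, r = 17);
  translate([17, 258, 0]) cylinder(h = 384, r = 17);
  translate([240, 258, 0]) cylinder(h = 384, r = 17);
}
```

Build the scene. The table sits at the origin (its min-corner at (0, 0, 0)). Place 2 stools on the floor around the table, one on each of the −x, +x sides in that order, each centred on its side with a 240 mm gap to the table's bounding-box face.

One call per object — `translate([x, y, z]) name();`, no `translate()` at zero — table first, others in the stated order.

table();
translate([-497, 343, 0]) stool();
translate([1135, 343, 0]) stool();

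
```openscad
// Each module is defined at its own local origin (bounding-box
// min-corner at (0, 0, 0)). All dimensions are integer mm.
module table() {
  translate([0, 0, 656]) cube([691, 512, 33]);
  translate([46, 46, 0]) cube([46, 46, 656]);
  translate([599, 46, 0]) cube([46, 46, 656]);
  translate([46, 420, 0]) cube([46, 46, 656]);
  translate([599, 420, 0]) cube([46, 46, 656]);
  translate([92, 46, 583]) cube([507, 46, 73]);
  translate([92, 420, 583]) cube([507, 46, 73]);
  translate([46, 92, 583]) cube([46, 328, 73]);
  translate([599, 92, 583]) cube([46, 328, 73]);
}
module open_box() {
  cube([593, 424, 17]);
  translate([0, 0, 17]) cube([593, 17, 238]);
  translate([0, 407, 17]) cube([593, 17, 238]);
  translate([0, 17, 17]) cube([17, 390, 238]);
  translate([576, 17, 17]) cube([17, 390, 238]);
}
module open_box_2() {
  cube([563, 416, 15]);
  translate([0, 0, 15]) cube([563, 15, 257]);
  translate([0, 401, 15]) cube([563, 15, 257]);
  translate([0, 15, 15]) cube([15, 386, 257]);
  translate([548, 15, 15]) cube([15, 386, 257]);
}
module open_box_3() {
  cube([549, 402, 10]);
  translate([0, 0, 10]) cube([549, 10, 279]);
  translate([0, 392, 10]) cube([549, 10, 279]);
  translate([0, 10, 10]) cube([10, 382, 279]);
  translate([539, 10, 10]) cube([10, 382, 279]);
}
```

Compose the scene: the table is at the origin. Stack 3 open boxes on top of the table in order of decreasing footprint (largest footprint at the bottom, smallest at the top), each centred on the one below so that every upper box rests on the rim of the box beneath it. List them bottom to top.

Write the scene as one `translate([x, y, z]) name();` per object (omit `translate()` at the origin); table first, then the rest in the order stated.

table();
translate([49, 44, 689]) open_box();
translate([64, 48, 944]) open_box_2();
translate([71, 55, 1216]) open_box_3();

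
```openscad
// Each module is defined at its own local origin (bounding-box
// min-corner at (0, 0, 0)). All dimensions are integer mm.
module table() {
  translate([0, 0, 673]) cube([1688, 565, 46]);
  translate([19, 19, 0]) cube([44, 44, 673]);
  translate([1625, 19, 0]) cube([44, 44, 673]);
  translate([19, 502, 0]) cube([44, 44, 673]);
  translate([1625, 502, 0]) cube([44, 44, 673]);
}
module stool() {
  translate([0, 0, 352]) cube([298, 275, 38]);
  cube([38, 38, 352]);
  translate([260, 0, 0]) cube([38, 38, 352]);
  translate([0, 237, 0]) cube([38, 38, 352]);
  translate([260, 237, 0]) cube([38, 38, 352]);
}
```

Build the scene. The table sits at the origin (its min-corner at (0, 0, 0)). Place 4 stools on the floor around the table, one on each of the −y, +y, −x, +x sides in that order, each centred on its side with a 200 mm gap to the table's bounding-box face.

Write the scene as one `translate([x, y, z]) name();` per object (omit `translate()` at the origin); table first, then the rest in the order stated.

table();
translate([695, -475, 0]) stool();
translate([695, 765, 0]) stool();
translate([-498, 145, 0]) stool();
translate([1888, 145, 0]) stool();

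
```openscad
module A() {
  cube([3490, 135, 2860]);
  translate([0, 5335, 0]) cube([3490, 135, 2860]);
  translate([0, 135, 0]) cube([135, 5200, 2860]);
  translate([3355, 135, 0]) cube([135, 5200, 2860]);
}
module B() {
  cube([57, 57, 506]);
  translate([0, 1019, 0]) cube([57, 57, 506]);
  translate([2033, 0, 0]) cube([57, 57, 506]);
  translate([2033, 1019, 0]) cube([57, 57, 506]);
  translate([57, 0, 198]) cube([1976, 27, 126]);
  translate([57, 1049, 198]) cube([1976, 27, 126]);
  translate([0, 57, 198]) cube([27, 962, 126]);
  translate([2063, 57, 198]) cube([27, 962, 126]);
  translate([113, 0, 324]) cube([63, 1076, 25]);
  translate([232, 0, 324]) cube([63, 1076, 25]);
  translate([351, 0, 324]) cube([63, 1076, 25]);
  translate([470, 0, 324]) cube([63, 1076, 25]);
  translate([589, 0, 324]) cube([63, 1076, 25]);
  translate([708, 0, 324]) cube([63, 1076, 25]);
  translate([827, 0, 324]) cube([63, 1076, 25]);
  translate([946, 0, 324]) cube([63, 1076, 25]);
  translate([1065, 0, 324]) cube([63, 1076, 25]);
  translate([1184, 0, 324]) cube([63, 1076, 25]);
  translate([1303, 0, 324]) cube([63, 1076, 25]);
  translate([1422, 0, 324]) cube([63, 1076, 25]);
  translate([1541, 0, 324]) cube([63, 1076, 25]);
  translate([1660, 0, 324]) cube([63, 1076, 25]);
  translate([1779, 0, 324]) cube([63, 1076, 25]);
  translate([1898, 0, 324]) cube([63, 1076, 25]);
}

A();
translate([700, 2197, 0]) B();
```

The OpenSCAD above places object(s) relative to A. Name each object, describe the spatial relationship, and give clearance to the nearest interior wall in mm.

A is a house frame. B is a bed frame. The bed frame sits inside the house frame, centred. The clearance to the nearest interior wall is 565 mm.

Clearances: x = 565, y = 2062; minimum 565 mm.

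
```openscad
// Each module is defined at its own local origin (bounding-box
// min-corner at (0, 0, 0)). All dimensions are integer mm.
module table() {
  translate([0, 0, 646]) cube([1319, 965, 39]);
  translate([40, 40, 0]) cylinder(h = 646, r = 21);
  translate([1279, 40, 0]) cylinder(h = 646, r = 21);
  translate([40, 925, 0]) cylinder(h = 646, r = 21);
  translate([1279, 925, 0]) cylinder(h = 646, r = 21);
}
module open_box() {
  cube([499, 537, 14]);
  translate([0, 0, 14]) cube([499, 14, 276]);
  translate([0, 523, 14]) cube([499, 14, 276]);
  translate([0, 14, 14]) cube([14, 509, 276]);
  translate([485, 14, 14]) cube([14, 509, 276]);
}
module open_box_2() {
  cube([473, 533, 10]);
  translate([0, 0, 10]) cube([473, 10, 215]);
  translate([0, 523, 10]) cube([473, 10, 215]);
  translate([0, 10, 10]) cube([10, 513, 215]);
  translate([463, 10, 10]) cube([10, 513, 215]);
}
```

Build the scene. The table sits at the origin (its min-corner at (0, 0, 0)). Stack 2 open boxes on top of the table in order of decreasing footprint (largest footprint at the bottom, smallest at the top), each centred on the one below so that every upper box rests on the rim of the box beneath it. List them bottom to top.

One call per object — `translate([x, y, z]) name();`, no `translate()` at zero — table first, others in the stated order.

table();
translate([410, 214, 685]) open_box();
translate([423, 216, 975]) open_box_2();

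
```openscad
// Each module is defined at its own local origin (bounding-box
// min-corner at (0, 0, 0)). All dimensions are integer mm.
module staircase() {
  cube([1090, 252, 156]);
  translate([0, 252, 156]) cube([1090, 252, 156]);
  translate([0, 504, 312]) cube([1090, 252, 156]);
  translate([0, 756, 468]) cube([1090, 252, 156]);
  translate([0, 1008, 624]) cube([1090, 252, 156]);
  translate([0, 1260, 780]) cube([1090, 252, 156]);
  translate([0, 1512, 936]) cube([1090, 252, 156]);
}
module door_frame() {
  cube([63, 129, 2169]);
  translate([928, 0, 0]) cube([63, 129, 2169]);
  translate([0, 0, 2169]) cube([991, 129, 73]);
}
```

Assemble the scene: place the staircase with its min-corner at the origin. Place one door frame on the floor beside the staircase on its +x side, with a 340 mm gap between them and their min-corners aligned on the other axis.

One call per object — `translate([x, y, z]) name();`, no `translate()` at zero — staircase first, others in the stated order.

staircase();
translate([1430, 0, 0]) door_frame();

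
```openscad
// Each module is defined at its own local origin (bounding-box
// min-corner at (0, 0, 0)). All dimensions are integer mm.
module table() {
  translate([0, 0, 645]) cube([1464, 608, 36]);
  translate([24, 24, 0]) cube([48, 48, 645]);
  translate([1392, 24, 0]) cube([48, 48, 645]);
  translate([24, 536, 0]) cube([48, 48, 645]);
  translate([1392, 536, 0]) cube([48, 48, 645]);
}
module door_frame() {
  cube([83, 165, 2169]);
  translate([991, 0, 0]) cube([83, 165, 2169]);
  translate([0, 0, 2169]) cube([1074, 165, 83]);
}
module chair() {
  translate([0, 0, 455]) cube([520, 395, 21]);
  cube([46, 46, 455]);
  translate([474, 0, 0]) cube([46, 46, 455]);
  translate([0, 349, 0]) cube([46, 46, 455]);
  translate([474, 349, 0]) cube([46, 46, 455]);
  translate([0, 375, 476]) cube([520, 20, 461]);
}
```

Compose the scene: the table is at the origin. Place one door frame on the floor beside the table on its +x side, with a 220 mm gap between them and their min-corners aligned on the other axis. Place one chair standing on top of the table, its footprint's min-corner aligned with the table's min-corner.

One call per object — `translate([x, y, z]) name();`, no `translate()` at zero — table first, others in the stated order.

table();
translate([1684, 0, 0]) door_frame();
translate([0, 0, 681]) chair();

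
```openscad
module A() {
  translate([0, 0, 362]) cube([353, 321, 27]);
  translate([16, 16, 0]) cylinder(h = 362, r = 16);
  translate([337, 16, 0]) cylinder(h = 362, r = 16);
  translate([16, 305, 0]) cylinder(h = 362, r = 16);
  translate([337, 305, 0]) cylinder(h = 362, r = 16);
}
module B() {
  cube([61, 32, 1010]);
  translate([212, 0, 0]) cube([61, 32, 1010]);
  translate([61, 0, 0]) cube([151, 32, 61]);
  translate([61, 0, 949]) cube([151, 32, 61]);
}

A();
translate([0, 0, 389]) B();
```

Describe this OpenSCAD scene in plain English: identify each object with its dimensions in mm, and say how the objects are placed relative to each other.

A is a four-legged stool. The seat is 353×321 mm, 27 mm thick, top at z = 389 mm. It stands on four round legs, each 32 mm in diameter, from z = 0 to the seat underside, each leg's axis is inset half a diameter from the nearest pair of seat edges (so the leg's bounding box is flush with the corner).

B is a rectangular picture frame lying in the x–z plane (depth along y). The opening is 151 mm wide (x) by 888 mm tall (z), surrounded by a border 61 mm wide on all four sides. The frame is 32 mm deep and is made of two full-height vertical stiles with two horizontal rails fitted between them.

The picture frame is on top of the stool.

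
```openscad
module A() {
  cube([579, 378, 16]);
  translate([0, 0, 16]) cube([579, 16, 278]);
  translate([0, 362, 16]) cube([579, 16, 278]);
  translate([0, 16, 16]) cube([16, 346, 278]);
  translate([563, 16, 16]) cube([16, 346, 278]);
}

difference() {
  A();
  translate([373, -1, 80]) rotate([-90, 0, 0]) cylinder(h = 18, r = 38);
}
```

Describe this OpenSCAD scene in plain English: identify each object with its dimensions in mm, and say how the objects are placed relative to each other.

A is an open storage box with external size 579×378×294 mm and wall thickness 16 mm (the base is also 16 mm thick). The base covers the whole footprint; the four walls stand on the base, with the y-facing walls full-width and the x-facing walls fitting between their inner faces.

The open box has a circular hole of radius 38 mm through its front wall, centred at (x = 373, z = 80).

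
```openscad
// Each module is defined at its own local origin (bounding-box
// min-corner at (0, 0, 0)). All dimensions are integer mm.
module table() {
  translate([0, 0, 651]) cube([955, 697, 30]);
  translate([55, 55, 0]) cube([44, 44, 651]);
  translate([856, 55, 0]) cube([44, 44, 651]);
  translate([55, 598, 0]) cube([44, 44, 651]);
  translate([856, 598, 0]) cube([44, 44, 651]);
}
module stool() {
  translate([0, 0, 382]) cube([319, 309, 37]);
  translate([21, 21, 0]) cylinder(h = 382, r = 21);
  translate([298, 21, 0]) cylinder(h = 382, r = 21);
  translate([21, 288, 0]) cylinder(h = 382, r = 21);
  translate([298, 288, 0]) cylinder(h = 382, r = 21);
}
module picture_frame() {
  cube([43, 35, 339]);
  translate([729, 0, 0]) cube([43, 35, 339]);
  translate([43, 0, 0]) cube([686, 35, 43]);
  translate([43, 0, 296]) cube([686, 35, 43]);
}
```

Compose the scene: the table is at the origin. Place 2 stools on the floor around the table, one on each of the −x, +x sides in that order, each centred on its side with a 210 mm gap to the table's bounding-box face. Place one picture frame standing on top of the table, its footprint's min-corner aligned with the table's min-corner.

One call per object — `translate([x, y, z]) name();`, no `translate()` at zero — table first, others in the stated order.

table();
translate([-529, 194, 0]) stool();
translate([1165, 194, 0]) stool();
translate([0, 0, 681]) picture_frame();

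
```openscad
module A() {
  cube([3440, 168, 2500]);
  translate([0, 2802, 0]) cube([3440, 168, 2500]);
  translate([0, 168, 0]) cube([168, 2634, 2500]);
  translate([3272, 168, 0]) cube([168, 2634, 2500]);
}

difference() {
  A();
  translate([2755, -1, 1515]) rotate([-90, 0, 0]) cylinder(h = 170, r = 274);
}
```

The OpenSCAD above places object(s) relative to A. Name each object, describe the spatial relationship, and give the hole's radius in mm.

The subtracted cylinder has r = 274 mm.

A is a house frame. The house frame has a circular hole through its front wall. The hole's radius is 274 mm.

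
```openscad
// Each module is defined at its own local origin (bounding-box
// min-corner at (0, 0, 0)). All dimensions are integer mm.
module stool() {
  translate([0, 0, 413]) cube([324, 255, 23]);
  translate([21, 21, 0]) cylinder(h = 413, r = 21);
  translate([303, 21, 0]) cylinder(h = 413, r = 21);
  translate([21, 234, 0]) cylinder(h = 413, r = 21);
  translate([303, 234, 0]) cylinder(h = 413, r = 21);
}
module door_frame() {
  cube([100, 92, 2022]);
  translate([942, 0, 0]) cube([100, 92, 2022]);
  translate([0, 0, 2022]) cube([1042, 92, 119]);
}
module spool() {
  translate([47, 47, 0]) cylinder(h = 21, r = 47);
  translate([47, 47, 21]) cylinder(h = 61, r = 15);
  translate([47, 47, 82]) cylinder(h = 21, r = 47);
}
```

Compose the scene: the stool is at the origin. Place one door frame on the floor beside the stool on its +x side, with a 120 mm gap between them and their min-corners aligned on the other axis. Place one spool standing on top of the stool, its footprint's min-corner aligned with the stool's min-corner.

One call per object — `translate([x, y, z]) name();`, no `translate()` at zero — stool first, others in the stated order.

stool();
translate([444, 0, 0]) door_frame();
translate([0, 0, 436]) spool();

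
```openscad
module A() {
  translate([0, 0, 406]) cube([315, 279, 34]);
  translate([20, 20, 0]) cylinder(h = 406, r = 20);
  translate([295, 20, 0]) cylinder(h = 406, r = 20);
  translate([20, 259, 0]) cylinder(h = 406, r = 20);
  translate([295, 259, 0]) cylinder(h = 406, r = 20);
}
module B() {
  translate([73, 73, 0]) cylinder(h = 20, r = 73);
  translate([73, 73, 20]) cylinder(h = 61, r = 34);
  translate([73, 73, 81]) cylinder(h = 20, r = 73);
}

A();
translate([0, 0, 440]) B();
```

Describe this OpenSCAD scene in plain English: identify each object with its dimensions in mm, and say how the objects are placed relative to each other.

A is a four-legged stool. The seat is a 315×279×34 mm slab whose top surface is at z = 440 mm; four round legs, each 40 mm in diameter, run from the floor (z = 0) to the underside of the seat, each leg's axis is inset half a diameter from the nearest pair of seat edges (so the leg's bounding box is flush with the corner).

B is a spool: two coaxial disc flanges of radius 73 mm and thickness 20 mm, joined by a core cylinder of radius 34 mm and height 61 mm. The lower flange rests on z = 0 and the three cylinders share a vertical axis.

The spool is on top of the stool.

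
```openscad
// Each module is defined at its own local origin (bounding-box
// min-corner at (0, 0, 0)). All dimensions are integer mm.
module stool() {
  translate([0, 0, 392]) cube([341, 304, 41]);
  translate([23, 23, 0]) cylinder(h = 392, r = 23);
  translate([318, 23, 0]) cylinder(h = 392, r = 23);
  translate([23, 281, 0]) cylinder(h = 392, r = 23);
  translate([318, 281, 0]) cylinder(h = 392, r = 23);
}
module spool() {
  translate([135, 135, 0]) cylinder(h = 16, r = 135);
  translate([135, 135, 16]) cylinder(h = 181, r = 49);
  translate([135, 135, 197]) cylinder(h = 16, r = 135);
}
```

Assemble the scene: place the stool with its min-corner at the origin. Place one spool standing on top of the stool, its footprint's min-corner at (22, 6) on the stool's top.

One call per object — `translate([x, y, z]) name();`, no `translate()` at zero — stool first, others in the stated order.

stool();
translate([22, 6, 433]) spool();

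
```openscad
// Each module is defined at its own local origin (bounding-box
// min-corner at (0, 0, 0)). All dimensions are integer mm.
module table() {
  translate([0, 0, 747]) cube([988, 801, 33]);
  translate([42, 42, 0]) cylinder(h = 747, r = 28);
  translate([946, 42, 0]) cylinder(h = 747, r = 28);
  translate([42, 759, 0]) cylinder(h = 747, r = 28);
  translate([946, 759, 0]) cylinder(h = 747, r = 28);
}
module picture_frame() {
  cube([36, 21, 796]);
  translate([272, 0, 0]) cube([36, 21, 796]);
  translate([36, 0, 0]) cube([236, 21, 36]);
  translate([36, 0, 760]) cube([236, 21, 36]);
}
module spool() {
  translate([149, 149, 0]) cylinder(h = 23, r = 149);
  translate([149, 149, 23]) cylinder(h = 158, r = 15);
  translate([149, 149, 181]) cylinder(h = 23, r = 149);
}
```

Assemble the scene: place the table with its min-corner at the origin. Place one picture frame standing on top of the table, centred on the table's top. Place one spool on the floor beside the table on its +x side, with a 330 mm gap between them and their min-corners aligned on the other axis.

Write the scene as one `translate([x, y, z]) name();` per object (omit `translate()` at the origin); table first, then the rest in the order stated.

table();
translate([340, 390, 780]) picture_frame();
translate([1318, 0, 0]) spool();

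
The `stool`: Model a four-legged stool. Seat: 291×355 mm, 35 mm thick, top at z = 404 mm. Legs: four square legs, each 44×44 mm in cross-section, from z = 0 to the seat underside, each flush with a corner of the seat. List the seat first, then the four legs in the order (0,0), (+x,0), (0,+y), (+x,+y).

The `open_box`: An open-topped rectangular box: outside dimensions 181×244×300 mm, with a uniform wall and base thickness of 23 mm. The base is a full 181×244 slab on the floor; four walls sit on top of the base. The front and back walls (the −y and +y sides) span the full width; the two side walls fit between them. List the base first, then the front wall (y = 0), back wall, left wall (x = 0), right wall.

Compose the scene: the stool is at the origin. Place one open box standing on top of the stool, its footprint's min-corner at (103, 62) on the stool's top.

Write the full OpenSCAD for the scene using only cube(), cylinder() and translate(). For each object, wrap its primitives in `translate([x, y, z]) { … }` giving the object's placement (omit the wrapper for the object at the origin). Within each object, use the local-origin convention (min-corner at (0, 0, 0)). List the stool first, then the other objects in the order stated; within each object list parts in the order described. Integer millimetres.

translate([0, 0, 369]) cube([291, 355, 35]);
cube([44, 44, 369]);
translate([247, 0, 0]) cube([44, 44, 369]);
translate([0, 311, 0]) cube([44, 44, 369]);
translate([247, 311, 0]) cube([44, 44, 369]);
translate([103, 62, 404]) {
  cube([181, 244, 23]);
  translate([0, 0, 23]) cube([181, 23, 277]);
  translate([0, 221, 23]) cube([181, 23, 277]);
  translate([0, 23, 23]) cube([23, 198, 277]);
  translate([158, 23, 23]) cube([23, 198, 277]);
}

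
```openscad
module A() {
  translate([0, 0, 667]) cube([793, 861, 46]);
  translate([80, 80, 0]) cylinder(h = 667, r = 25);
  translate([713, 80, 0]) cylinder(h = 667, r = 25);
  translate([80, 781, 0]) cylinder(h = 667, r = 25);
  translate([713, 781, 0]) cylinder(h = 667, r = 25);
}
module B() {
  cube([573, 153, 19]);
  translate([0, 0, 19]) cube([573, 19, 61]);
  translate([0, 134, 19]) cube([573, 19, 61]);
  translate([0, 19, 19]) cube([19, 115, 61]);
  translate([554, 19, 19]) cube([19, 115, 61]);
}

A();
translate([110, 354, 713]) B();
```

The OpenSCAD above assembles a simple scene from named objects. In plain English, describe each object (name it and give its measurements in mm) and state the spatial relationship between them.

A is a table with a 793×861 mm rectangular top, 46 mm thick, top surface at z = 713 mm, supported by four round legs of 50 mm diameter, each leg's bounding box inset 55 mm from the nearest pair of top edges, running from the floor.

B is an open storage box with external size 573×153×80 mm and wall thickness 19 mm (the base is also 19 mm thick). The base covers the whole footprint; the four walls stand on the base, with the y-facing walls full-width and the x-facing walls fitting between their inner faces.

The open box is on top of the table, centred.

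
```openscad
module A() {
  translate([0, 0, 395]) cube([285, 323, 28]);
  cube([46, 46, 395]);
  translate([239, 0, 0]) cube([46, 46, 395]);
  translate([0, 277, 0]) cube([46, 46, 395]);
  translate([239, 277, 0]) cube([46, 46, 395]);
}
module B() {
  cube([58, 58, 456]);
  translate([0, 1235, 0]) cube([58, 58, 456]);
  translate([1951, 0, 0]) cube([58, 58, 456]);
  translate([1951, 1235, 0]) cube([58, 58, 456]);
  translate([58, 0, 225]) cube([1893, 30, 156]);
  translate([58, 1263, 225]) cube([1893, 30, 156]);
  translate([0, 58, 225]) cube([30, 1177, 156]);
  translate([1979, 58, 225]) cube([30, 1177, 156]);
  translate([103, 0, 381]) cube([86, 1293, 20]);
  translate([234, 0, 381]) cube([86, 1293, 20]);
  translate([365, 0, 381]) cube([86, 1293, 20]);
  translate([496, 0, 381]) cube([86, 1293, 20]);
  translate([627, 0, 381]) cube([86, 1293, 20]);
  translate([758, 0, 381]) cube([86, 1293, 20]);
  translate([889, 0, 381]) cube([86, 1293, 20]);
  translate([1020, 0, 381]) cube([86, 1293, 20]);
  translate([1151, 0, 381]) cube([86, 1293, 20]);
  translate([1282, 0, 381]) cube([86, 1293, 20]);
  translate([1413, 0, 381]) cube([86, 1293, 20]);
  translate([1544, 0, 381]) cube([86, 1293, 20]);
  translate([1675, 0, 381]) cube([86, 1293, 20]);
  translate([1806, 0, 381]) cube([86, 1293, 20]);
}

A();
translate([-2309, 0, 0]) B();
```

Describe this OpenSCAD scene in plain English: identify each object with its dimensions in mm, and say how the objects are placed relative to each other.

A is a four-legged stool. The seat is a 285×323×28 mm slab whose top surface is at z = 423 mm; four square legs, each 46×46 mm in cross-section, run from the floor (z = 0) to the underside of the seat, each flush with a corner of the seat.

B is a bed frame 2009 mm long (x) by 1293 mm wide (y). Four 58×58 mm corner posts, 456 mm tall, at the corners of the footprint. Four rails of 30 mm thickness and 156 mm height run between adjacent posts with their undersides at z = 225 mm, their outer faces flush with the outside of the frame (the two x-running rails run between the posts' inner faces; the two y-running rails run between the posts' inner faces). 14 slats, each 86 mm wide (x) and 20 mm thick, lie across the top of the two x-running rails, running the full 1293 mm width of the frame in y; the slats are evenly spaced along x between the inner faces of the end posts with equal gaps (rounded down to the nearest mm) at the −x end and between each pair — any rounding remainder accumulates at the +x end.

The bed frame is on the floor beside the stool on its −x side.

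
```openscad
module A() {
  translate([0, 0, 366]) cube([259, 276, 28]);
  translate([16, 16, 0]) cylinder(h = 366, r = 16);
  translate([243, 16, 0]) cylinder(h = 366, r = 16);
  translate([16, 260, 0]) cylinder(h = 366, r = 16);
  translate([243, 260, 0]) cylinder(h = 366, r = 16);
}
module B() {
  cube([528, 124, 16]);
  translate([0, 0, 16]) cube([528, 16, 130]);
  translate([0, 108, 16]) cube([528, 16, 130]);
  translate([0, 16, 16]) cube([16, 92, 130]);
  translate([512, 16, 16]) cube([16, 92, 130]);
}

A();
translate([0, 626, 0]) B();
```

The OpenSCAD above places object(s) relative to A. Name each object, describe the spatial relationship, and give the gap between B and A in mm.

A is a stool. B is an open box. The open box is on the floor beside the stool on its +y side. The gap between the open box and the stool is 350 mm.

The open box's nearest face is 350 mm from the stool's +y face.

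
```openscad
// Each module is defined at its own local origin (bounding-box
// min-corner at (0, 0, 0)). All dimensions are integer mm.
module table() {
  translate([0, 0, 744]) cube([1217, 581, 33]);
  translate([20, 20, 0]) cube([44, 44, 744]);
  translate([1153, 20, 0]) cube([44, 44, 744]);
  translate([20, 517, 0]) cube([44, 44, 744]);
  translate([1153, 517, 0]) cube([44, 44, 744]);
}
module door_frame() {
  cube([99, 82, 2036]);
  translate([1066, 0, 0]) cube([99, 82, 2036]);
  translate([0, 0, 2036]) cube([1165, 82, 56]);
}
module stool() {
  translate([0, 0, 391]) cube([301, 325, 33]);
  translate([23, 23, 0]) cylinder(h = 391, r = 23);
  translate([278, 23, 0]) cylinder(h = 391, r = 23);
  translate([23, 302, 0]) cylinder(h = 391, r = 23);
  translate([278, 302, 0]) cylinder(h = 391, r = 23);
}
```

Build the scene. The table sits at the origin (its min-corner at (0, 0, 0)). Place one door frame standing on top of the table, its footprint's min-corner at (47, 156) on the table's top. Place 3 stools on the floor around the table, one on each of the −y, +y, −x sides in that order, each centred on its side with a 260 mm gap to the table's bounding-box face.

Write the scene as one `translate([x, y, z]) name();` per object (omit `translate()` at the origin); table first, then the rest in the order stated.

table();
translate([47, 156, 777]) door_frame();
translate([458, -585, 0]) stool();
translate([458, 841, 0]) stool();
translate([-561, 128, 0]) stool();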